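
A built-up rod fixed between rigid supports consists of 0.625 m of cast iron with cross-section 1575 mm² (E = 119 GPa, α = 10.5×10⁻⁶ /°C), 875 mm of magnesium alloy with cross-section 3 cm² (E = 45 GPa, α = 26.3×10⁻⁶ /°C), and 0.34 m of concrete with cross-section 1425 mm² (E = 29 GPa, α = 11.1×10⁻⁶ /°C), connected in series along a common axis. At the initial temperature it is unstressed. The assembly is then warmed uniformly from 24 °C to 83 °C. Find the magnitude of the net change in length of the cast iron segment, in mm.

If the supports were absent, the total length change would be Σ αᵢΔT Lᵢ = 10.5×10⁻⁶×59×625 + 26.3×10⁻⁶×59×875 + 11.1×10⁻⁶×59×340 = 1.968 mm.
The walls prevent any net length change, so an axial force P (same in every segment) develops. Compatibility: P · Σ Lᵢ/(AᵢEᵢ) = δ_free.
Σ Lᵢ/(AᵢEᵢ) = 625/(1575×119×10³) + 875/(300×45×10³) + 340/(1425×29×10³) = 7.638×10⁻⁵ mm/N.
So P = 1.968 / 7.638×10⁻⁵ = 25.76 kN, compressive.
For the cast iron segment, free thermal change = 10.5×10⁻⁶×59×625 = 0.3872 mm and elastic change from P = 25760×625/(1575×119×10³) = 0.08591 mm; these oppose, so the net change is 0.301 mm (segment lengthens).

|ΔL| ≈ 0.301 mm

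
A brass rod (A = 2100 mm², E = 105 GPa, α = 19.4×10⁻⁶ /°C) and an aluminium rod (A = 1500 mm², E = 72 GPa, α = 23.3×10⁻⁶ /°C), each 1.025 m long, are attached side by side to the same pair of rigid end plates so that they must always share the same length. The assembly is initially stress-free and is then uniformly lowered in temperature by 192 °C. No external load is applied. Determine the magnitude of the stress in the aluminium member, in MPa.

The aluminium has the larger α, so on cooling it would change length more than the brass if both were free. The rigid plates force a common final length, so the aluminium is put into tension and the brass into compression, with equal and opposite forces P (no external load).
Equating the net (thermal + elastic) strains gives |α₁ − α₂|·ΔT = P·[1/(A₁E₁) + 1/(A₂E₂)].
|α₁ − α₂|·ΔT = 3.9×10⁻⁶ × 192 = 0.0007488.
1/(A₁E₁) + 1/(A₂E₂) = 1/(2100×105×10³) + 1/(1500×72×10³) = 1.379×10⁻⁸ N⁻¹.
So P = 0.0007488 / 1.379×10⁻⁸ = 54.28 kN.
σ_{aluminium} = P/A₂ = 54280/1500 = 36.19 MPa, tensile.

σ ≈ 36.2 MPa (tensile)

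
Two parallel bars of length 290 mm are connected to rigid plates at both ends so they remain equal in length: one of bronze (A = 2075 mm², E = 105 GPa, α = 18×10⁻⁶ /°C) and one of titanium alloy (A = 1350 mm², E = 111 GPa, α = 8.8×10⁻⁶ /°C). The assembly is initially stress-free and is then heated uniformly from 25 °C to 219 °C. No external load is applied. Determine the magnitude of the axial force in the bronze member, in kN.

P ≈ 158 kN (compressive in the bronze)

Both members must finish at the same length. With the larger α, the bronze tends to over-expand; the plates restrain it, putting the bronze in compression and the titanium alloy in tension. With no external load the two internal forces are equal and opposite, magnitude P.
Equating the net (thermal + elastic) strains gives |α₁ − α₂|·ΔT = P·[1/(A₁E₁) + 1/(A₂E₂)].
|α₁ − α₂|·ΔT = 9.2×10⁻⁶ × 194 = 0.001785.
1/(A₁E₁) + 1/(A₂E₂) = 1/(2075×105×10³) + 1/(1350×111×10³) = 1.126×10⁻⁸ N⁻¹.
P = 0.001785 / 1.126×10⁻⁸ = 158500 N = 158.5 kN.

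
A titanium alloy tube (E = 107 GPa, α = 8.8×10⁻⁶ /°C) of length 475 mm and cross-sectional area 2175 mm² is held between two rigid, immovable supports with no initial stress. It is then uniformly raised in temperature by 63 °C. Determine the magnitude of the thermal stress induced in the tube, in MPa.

Because both ends are immovable the net strain is zero, and the suppressed thermal strain is αΔT = 8.8×10⁻⁶ × 63 = 554.4×10⁻⁶.
Hence σ = E·αΔT = 107×10³ × 554.4×10⁻⁶ = 59.32 MPa, compressive.

σ ≈ 59.3 MPa (compressive)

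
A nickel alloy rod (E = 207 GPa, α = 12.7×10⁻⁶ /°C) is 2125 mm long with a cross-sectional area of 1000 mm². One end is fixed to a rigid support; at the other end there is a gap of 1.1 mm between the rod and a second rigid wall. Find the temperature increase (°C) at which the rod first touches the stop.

Contact occurs when the free expansion equals the gap: αΔT L = 1.1 mm.
So ΔT = g/(αL) = 1.1/(12.7×10⁻⁶ × 2125) = 40.76 °C.

ΔT ≈ 40.8 °C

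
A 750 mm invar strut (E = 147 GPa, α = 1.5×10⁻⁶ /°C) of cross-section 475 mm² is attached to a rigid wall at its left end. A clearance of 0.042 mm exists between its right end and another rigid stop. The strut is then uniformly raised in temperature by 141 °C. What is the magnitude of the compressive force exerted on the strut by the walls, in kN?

P ≈ 10.9 kN

If the wall were absent the strut would grow by αΔT L = 1.5×10⁻⁶ × 141 × 750 = 0.1586 mm.
After closing the 0.042 mm clearance, 0.1586 − 0.042 = 0.1166 mm of expansion remains to be suppressed by the wall.
So σ = E(δ_free − g)/L = 147×10³ × 0.1166/750 = 22.86 MPa.
P = σA = 22.86 × 475 = 10.86 kN.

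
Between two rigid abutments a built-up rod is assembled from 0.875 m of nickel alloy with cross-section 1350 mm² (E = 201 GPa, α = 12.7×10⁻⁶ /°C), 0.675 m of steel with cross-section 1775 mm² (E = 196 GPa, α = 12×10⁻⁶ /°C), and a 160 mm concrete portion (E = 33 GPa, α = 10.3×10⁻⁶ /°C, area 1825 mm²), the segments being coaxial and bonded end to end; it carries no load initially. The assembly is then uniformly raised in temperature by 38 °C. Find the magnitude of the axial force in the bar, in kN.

P ≈ 101 kN (compressive)

With the walls removed the bar would change length by δ_free = Σ αᵢΔT Lᵢ = 12.7×10⁻⁶×38×875 + 12×10⁻⁶×38×675 + 10.3×10⁻⁶×38×160 = 0.7927 mm.
The rigid supports impose zero overall length change; the single axial force P common to all segments must satisfy P Σ Lᵢ/(AᵢEᵢ) = δ_free.
Σ Lᵢ/(AᵢEᵢ) = 875/(1350×201×10³) + 675/(1775×196×10³) + 160/(1825×33×10³) = 7.822×10⁻⁶ mm/N.
Hence P = δ_free / Σ(L/AE) = 0.7927/7.822×10⁻⁶ = 101.3 kN (compressive).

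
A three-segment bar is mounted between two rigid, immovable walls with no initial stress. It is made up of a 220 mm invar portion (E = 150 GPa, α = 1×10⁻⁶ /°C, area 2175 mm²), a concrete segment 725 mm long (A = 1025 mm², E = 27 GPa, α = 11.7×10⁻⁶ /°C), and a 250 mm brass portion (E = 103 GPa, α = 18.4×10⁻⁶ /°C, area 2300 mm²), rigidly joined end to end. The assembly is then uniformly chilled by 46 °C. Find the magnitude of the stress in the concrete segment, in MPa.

With the walls removed the bar would change length by δ_free = Σ αᵢΔT Lᵢ = 1×10⁻⁶×46×220 + 11.7×10⁻⁶×46×725 + 18.4×10⁻⁶×46×250 = 0.6119 mm.
The rigid supports impose zero overall length change; the single axial force P common to all segments must satisfy P Σ Lᵢ/(AᵢEᵢ) = δ_free.
The series flexibility is Σ Lᵢ/(AᵢEᵢ) = 220/(2175×150×10³) + 725/(1025×27×10³) + 250/(2300×103×10³) = 2.793×10⁻⁵ mm/N.
So P = 0.6119 / 2.793×10⁻⁵ = 21.91 kN, tensile.
σ_{concrete} = P / A = 21910 / 1025 = 21.38 MPa.

σ ≈ 21.4 MPa (tensile)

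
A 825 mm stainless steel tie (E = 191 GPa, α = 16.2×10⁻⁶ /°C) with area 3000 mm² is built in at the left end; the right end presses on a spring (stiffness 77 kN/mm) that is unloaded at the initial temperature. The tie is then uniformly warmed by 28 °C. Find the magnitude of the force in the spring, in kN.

Free thermal expansion: δ_free = αΔT L = 16.2×10⁻⁶ × 28 × 825 = 0.3742 mm.
With a force P in the spring, the elastic change of the tie is PL/(AE) and that of the spring is P/k; compatibility requires their sum to equal δ_free.
So P = δ_free / [L/(AE) + 1/k] = 0.3742 / [ 825/(3000×191×10³) + 1/(77×10³) ].
P = 0.3742 / 1.443×10⁻⁵ = 25940 N.

P ≈ 25.9 kN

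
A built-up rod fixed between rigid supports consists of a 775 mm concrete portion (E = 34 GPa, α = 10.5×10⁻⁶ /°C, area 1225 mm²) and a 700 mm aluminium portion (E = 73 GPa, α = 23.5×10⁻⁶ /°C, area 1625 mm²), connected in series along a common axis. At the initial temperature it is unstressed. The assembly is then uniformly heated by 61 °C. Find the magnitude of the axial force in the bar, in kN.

If the supports were absent, the total length change would be Σ αᵢΔT Lᵢ = 10.5×10⁻⁶×61×775 + 23.5×10⁻⁶×61×700 = 1.5 mm.
The rigid supports impose zero overall length change; the single axial force P common to all segments must satisfy P Σ Lᵢ/(AᵢEᵢ) = δ_free.
The series flexibility is Σ Lᵢ/(AᵢEᵢ) = 775/(1225×34×10³) + 700/(1625×73×10³) = 2.451×10⁻⁵ mm/N.
Hence P = δ_free / Σ(L/AE) = 1.5/2.451×10⁻⁵ = 61.2 kN (compressive).

P ≈ 61.2 kN (compressive)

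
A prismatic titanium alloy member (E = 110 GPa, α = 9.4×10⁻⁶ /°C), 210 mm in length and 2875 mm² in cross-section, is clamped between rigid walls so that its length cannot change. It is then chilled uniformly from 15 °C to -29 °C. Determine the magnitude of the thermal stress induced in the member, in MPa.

σ ≈ 45.5 MPa (tensile)

The supports are rigid, so the total axial strain is zero. The restrained thermal strain is ε = αΔT = 9.4×10⁻⁶ × 44 = 413.6×10⁻⁶.
σ = EαΔT = 110×10³ × 9.4×10⁻⁶ × 44 = 45.5 MPa (tensile; the member is trying to contract).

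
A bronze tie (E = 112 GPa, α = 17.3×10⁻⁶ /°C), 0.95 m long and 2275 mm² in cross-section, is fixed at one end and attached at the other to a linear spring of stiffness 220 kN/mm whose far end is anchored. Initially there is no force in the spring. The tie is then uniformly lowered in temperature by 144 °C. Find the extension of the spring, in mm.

The unrestrained thermal change is αΔT L = 17.3×10⁻⁶ × 144 × 950 = 2.367 mm.
With a force P in the spring, the elastic change of the tie is PL/(AE) and that of the spring is P/k; compatibility requires their sum to equal δ_free.
P [ L/(AE) + 1/k ] = δ_free → P [ 950/(2275×112×10³) + 1/(220×10³) ] = 2.367.
P = 2.367 / 8.274×10⁻⁶ = 286000 N.
Spring extension = P/k = 286000/(220×10³) = 1.3 mm.

δ ≈ 1.3 mm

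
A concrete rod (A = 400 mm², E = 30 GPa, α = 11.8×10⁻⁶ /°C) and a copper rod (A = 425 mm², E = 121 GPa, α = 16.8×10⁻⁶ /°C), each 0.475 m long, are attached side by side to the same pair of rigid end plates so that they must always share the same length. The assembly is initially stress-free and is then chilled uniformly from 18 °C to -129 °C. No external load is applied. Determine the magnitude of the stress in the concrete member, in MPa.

σ ≈ 17.9 MPa (compressive)

The copper has the larger α, so on cooling it would change length more than the concrete if both were free. The rigid plates force a common final length, so the copper is put into tension and the concrete into compression, with equal and opposite forces P (no external load).
Setting the final lengths equal and cancelling L: (α₁ − α₂)ΔT = P/(A₁E₁) + P/(A₂E₂).
|α₁ − α₂|·ΔT = 5×10⁻⁶ × 147 = 0.000735.
1/(A₁E₁) + 1/(A₂E₂) = 1/(400×30×10³) + 1/(425×121×10³) = 1.028×10⁻⁷ N⁻¹.
So P = 0.000735 / 1.028×10⁻⁷ = 7.151 kN.
σ_{concrete} = P/A₁ = 7151/400 = 17.88 MPa, compressive.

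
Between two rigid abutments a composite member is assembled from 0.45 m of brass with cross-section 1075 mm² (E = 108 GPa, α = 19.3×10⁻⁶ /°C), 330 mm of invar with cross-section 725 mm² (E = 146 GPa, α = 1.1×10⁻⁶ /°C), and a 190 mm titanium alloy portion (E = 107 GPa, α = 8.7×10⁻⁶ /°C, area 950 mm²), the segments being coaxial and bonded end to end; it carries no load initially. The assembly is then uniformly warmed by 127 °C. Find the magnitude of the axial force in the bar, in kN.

With the walls removed the bar would change length by δ_free = Σ αᵢΔT Lᵢ = 19.3×10⁻⁶×127×450 + 1.1×10⁻⁶×127×330 + 8.7×10⁻⁶×127×190 = 1.359 mm.
The walls prevent any net length change, so an axial force P (same in every segment) develops. Compatibility: P · Σ Lᵢ/(AᵢEᵢ) = δ_free.
The series flexibility is Σ Lᵢ/(AᵢEᵢ) = 450/(1075×108×10³) + 330/(725×146×10³) + 190/(950×107×10³) = 8.863×10⁻⁶ mm/N.
P = 1.359 / 8.863×10⁻⁶ = 153300 N = 153.3 kN, compressive.

P ≈ 153 kN (compressive)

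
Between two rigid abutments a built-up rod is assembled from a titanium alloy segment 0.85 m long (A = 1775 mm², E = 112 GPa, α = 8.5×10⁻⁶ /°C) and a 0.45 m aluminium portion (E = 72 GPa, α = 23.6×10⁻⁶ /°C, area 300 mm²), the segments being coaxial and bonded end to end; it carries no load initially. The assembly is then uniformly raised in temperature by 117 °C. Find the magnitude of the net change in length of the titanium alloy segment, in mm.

|ΔL| ≈ 0.49 mm

With the walls removed the bar would change length by δ_free = Σ αᵢΔT Lᵢ = 8.5×10⁻⁶×117×850 + 23.6×10⁻⁶×117×450 = 2.088 mm.
Since the ends are fixed, an axial force P builds up, equal in every segment, with P · Σ Lᵢ/(AᵢEᵢ) = δ_free.
Σ Lᵢ/(AᵢEᵢ) = 850/(1775×112×10³) + 450/(300×72×10³) = 2.511×10⁻⁵ mm/N.
So P = 2.088 / 2.511×10⁻⁵ = 83.15 kN, compressive.
For the titanium alloy segment, free thermal change = 8.5×10⁻⁶×117×850 = 0.8453 mm and elastic change from P = 83150×850/(1775×112×10³) = 0.3555 mm; these oppose, so the net change is 0.49 mm (segment lengthens).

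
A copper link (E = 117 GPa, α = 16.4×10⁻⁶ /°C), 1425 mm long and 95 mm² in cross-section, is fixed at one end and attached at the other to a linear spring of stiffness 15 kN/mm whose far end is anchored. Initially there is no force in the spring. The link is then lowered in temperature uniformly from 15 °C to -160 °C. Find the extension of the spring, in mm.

Free thermal contraction: δ_free = αΔT L = 16.4×10⁻⁶ × 175 × 1425 = 4.09 mm.
With a force P in the spring, the elastic change of the link is PL/(AE) and that of the spring is P/k; compatibility requires their sum to equal δ_free.
So P = δ_free / [L/(AE) + 1/k] = 4.09 / [ 1425/(95×117×10³) + 1/(15×10³) ].
P = 4.09 / 0.0001949 = 20990 N.
Spring extension = P/k = 20990/(15×10³) = 1.399 mm.

δ ≈ 1.4 mm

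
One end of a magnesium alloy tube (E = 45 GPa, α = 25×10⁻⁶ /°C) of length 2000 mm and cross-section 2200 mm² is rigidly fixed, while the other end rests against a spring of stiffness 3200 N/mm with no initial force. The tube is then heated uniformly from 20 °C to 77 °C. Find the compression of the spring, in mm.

The unrestrained thermal change is αΔT L = 25×10⁻⁶ × 57 × 2000 = 2.85 mm.
Let P be the compressive force at the spring. The tube shortens elastically by PL/(AE) and the spring compresses by P/k; together these equal δ_free.
So P = δ_free / [L/(AE) + 1/k] = 2.85 / [ 2000/(2200×45×10³) + 1/(3200) ].
P = 2.85 / 0.0003327 = 8566 N.
Spring compression = P/k = 8566/(3200) = 2.677 mm.

δ ≈ 2.68 mm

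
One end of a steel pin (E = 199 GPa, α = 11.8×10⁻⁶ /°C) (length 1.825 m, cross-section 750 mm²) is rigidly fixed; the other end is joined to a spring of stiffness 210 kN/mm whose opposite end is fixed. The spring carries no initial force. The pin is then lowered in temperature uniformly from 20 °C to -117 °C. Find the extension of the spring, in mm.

The unrestrained thermal change is αΔT L = 11.8×10⁻⁶ × 137 × 1825 = 2.95 mm.
With a force P in the spring, the elastic change of the pin is PL/(AE) and that of the spring is P/k; compatibility requires their sum to equal δ_free.
P [ L/(AE) + 1/k ] = δ_free → P [ 1825/(750×199×10³) + 1/(210×10³) ] = 2.95.
P = 2.95 / 1.699×10⁻⁵ = 173700 N.
Spring extension = P/k = 173700/(210×10³) = 0.8269 mm.

δ ≈ 0.827 mm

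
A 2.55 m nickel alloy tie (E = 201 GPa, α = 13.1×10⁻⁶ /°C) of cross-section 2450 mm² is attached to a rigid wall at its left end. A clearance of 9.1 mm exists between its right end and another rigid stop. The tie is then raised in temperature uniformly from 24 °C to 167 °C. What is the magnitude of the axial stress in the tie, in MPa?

σ ≈ 0 MPa

Free thermal elongation = αΔT L = 13.1×10⁻⁶ × 143 × 2550 = 4.777 mm.
Since δ_free = 4.78 mm is less than the 9.1 mm gap, the tie never touches the wall. No axial force develops.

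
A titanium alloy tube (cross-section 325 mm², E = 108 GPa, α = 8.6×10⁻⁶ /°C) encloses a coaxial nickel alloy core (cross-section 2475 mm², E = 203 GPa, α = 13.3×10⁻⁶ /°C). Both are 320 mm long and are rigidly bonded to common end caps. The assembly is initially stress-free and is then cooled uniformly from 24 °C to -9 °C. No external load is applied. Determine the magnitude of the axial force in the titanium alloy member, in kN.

Both members must finish at the same length. With the larger α, the nickel alloy tends to over-contract; the plates restrain it, putting the nickel alloy in tension and the titanium alloy in compression. With no external load the two internal forces are equal and opposite, magnitude P.
Equating the net (thermal + elastic) strains gives |α₁ − α₂|·ΔT = P·[1/(A₁E₁) + 1/(A₂E₂)].
|α₁ − α₂|·ΔT = 4.7×10⁻⁶ × 33 = 0.0001551.
1/(A₁E₁) + 1/(A₂E₂) = 1/(325×108×10³) + 1/(2475×203×10³) = 3.048×10⁻⁸ N⁻¹.
P = 0.0001551 / 3.048×10⁻⁸ = 5089 N = 5.089 kN.

P ≈ 5.09 kN (compressive in the titanium alloy)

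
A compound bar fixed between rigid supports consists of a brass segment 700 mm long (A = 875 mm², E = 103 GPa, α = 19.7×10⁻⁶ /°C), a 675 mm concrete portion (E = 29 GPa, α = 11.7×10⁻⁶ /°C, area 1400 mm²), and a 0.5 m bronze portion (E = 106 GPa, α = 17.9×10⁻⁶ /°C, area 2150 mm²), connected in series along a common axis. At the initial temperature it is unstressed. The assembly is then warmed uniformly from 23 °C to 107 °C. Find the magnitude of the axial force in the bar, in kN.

P ≈ 96.8 kN (compressive)

With the walls removed the bar would change length by δ_free = Σ αᵢΔT Lᵢ = 19.7×10⁻⁶×84×700 + 11.7×10⁻⁶×84×675 + 17.9×10⁻⁶×84×500 = 2.574 mm.
The walls prevent any net length change, so an axial force P (same in every segment) develops. Compatibility: P · Σ Lᵢ/(AᵢEᵢ) = δ_free.
The series flexibility is Σ Lᵢ/(AᵢEᵢ) = 700/(875×103×10³) + 675/(1400×29×10³) + 500/(2150×106×10³) = 2.659×10⁻⁵ mm/N.
Hence P = δ_free / Σ(L/AE) = 2.574/2.659×10⁻⁵ = 96.8 kN (compressive).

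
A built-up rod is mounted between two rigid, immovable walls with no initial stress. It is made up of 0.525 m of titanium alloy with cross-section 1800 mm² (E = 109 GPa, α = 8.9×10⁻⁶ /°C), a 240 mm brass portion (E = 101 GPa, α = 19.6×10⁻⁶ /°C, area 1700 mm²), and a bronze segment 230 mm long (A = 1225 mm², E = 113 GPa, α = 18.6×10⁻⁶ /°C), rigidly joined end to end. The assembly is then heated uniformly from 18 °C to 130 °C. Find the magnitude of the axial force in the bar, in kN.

Free thermal expansion of the whole bar: Σ αᵢΔT Lᵢ = 8.9×10⁻⁶×112×525 + 19.6×10⁻⁶×112×240 + 18.6×10⁻⁶×112×230 = 1.529 mm.
Since the ends are fixed, an axial force P builds up, equal in every segment, with P · Σ Lᵢ/(AᵢEᵢ) = δ_free.
Σ Lᵢ/(AᵢEᵢ) = 525/(1800×109×10³) + 240/(1700×101×10³) + 230/(1225×113×10³) = 5.735×10⁻⁶ mm/N.
Hence P = δ_free / Σ(L/AE) = 1.529/5.735×10⁻⁶ = 266.7 kN (compressive).

P ≈ 267 kN (compressive)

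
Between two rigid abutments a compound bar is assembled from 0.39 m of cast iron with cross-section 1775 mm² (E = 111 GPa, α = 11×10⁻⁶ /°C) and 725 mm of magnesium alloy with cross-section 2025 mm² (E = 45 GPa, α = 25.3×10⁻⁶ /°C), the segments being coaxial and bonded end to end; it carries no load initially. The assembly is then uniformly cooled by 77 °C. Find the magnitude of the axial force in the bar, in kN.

P ≈ 175 kN (tensile)

Free thermal contraction of the whole bar: Σ αᵢΔT Lᵢ = 11×10⁻⁶×77×390 + 25.3×10⁻⁶×77×725 = 1.743 mm.
The rigid supports impose zero overall length change; the single axial force P common to all segments must satisfy P Σ Lᵢ/(AᵢEᵢ) = δ_free.
The series flexibility is Σ Lᵢ/(AᵢEᵢ) = 390/(1775×111×10³) + 725/(2025×45×10³) = 9.936×10⁻⁶ mm/N.
P = 1.743 / 9.936×10⁻⁶ = 175400 N = 175.4 kN, tensile.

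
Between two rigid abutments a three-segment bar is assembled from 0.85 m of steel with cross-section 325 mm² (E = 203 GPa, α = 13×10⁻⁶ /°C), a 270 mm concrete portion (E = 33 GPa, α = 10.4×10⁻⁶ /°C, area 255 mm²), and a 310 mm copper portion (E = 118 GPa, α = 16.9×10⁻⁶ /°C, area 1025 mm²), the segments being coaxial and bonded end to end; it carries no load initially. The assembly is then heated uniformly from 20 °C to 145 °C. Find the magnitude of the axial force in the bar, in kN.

P ≈ 50.2 kN (compressive)

Free thermal expansion of the whole bar: Σ αᵢΔT Lᵢ = 13×10⁻⁶×125×850 + 10.4×10⁻⁶×125×270 + 16.9×10⁻⁶×125×310 = 2.387 mm.
Since the ends are fixed, an axial force P builds up, equal in every segment, with P · Σ Lᵢ/(AᵢEᵢ) = δ_free.
The series flexibility is Σ Lᵢ/(AᵢEᵢ) = 850/(325×203×10³) + 270/(255×33×10³) + 310/(1025×118×10³) = 4.753×10⁻⁵ mm/N.
Hence P = δ_free / Σ(L/AE) = 2.387/4.753×10⁻⁵ = 50.22 kN (compressive).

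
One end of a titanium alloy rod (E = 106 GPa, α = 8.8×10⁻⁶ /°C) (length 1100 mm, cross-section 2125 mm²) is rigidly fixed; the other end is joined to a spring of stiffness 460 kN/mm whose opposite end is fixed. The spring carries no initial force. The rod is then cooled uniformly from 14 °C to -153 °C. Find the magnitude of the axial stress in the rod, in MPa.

The unrestrained thermal change is αΔT L = 8.8×10⁻⁶ × 167 × 1100 = 1.617 mm.
Let P be the tensile force in the spring. The rod extends elastically by PL/(AE) and the spring stretches by P/k; together these equal δ_free.
P [ L/(AE) + 1/k ] = δ_free → P [ 1100/(2125×106×10³) + 1/(460×10³) ] = 1.617.
P = 1.617 / 7.057×10⁻⁶ = 229100 N.
σ = P/A = 229100/2125 = 107.8 MPa.

σ ≈ 108 MPa (tensile)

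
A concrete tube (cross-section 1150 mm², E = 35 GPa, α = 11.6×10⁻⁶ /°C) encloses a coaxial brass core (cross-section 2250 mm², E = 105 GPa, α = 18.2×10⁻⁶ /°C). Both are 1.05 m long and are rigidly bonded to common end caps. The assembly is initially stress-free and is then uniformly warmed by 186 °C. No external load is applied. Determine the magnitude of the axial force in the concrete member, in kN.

P ≈ 42.2 kN (tensile in the concrete)

The brass has the larger α, so on heating it would change length more than the concrete if both were free. The rigid plates force a common final length, so the brass is put into compression and the concrete into tension, with equal and opposite forces P (no external load).
Equating the net (thermal + elastic) strains gives |α₁ − α₂|·ΔT = P·[1/(A₁E₁) + 1/(A₂E₂)].
|α₁ − α₂|·ΔT = 6.6×10⁻⁶ × 186 = 0.001228.
1/(A₁E₁) + 1/(A₂E₂) = 1/(1150×35×10³) + 1/(2250×105×10³) = 2.908×10⁻⁸ N⁻¹.
So P = 0.001228 / 2.908×10⁻⁸ = 42.22 kN.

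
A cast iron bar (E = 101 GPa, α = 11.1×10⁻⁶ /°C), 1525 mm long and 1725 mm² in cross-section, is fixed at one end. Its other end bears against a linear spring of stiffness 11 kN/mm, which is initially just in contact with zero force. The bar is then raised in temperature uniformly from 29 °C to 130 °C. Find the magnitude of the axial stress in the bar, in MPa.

Free thermal expansion: δ_free = αΔT L = 11.1×10⁻⁶ × 101 × 1525 = 1.71 mm.
With a force P in the spring, the elastic change of the bar is PL/(AE) and that of the spring is P/k; compatibility requires their sum to equal δ_free.
P [ L/(AE) + 1/k ] = δ_free → P [ 1525/(1725×101×10³) + 1/(11×10³) ] = 1.71.
P = 1.71 / 9.966×10⁻⁵ = 17150 N.
σ = P/A = 17150/1725 = 9.945 MPa.

σ ≈ 9.94 MPa (compressive)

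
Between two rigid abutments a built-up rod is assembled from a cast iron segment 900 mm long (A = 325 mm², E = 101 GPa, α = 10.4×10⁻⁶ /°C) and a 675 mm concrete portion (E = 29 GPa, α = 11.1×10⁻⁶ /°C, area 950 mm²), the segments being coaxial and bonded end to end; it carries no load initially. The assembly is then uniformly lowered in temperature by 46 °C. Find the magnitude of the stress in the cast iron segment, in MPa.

With the walls removed the bar would change length by δ_free = Σ αᵢΔT Lᵢ = 10.4×10⁻⁶×46×900 + 11.1×10⁻⁶×46×675 = 0.7752 mm.
The rigid supports impose zero overall length change; the single axial force P common to all segments must satisfy P Σ Lᵢ/(AᵢEᵢ) = δ_free.
Σ Lᵢ/(AᵢEᵢ) = 900/(325×101×10³) + 675/(950×29×10³) = 5.192×10⁻⁵ mm/N.
P = 0.7752 / 5.192×10⁻⁵ = 14930 N = 14.93 kN, tensile.
σ_{cast iron} = P / A = 14930 / 325 = 45.94 MPa.

σ ≈ 45.9 MPa (tensile)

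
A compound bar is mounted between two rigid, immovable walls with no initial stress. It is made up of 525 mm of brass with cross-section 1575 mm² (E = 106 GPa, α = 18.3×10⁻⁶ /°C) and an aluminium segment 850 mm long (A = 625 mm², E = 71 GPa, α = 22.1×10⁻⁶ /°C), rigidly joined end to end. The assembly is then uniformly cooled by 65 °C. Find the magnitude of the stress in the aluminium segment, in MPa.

If the supports were absent, the total length change would be Σ αᵢΔT Lᵢ = 18.3×10⁻⁶×65×525 + 22.1×10⁻⁶×65×850 = 1.846 mm.
The walls prevent any net length change, so an axial force P (same in every segment) develops. Compatibility: P · Σ Lᵢ/(AᵢEᵢ) = δ_free.
The series flexibility is Σ Lᵢ/(AᵢEᵢ) = 525/(1575×106×10³) + 850/(625×71×10³) = 2.23×10⁻⁵ mm/N.
Hence P = δ_free / Σ(L/AE) = 1.846/2.23×10⁻⁵ = 82.76 kN (tensile).
σ_{aluminium} = P / A = 82760 / 625 = 132.4 MPa.

σ ≈ 132 MPa (tensile)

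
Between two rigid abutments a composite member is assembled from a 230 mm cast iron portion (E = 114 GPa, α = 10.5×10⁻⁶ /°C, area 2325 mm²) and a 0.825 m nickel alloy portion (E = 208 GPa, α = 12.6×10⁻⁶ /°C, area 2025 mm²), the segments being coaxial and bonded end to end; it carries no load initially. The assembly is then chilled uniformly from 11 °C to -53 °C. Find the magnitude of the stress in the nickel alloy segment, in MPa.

Free thermal contraction of the whole bar: Σ αᵢΔT Lᵢ = 10.5×10⁻⁶×64×230 + 12.6×10⁻⁶×64×825 = 0.8198 mm.
The walls prevent any net length change, so an axial force P (same in every segment) develops. Compatibility: P · Σ Lᵢ/(AᵢEᵢ) = δ_free.
The series flexibility is Σ Lᵢ/(AᵢEᵢ) = 230/(2325×114×10³) + 825/(2025×208×10³) = 2.826×10⁻⁶ mm/N.
So P = 0.8198 / 2.826×10⁻⁶ = 290.1 kN, tensile.
σ_{nickel alloy} = P / A = 290100 / 2025 = 143.2 MPa.

σ ≈ 143 MPa (tensile)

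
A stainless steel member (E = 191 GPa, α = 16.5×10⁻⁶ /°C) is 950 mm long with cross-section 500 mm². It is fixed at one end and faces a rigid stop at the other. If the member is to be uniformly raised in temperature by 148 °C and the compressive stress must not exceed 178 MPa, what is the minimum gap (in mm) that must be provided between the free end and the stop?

g ≈ 1.43 mm

Free expansion if unrestrained: δ_free = αΔT L = 16.5×10⁻⁶ × 148 × 950 = 2.32 mm.
A stress of 178 MPa corresponds to the wall pushing the member back by σL/E = 178×950/(191×10³) = 0.8853 mm.
The gap must absorb the remainder: g_min = 2.32 − 0.8853 = 1.435 mm.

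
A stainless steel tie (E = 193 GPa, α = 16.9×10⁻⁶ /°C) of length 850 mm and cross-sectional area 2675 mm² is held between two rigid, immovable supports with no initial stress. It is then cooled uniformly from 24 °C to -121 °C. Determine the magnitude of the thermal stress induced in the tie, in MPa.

σ ≈ 473 MPa (tensile)

Because both ends are immovable the net strain is zero, and the suppressed thermal strain is αΔT = 16.9×10⁻⁶ × 145 = 2450.5×10⁻⁶.
The stress required to suppress this strain is σ = Eε = 193×10³ × 2450.5×10⁻⁶ = 472.9 MPa, tensile since the tie is trying to contract.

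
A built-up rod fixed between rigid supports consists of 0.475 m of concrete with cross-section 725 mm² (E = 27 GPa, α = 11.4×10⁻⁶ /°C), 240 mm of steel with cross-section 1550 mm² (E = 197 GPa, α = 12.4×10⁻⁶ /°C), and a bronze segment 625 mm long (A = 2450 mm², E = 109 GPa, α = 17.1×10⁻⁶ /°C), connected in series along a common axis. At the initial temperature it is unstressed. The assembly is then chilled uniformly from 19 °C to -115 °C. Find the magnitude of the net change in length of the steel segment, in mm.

|ΔL| ≈ 0.325 mm

If the supports were absent, the total length change would be Σ αᵢΔT Lᵢ = 11.4×10⁻⁶×134×475 + 12.4×10⁻⁶×134×240 + 17.1×10⁻⁶×134×625 = 2.557 mm.
The rigid supports impose zero overall length change; the single axial force P common to all segments must satisfy P Σ Lᵢ/(AᵢEᵢ) = δ_free.
Σ Lᵢ/(AᵢEᵢ) = 475/(725×27×10³) + 240/(1550×197×10³) + 625/(2450×109×10³) = 2.739×10⁻⁵ mm/N.
So P = 2.557 / 2.739×10⁻⁵ = 93.33 kN, tensile.
For the steel segment, free thermal change = 12.4×10⁻⁶×134×240 = 0.3988 mm and elastic change from P = 93330×240/(1550×197×10³) = 0.07336 mm; these oppose, so the net change is 0.325 mm (segment shortens).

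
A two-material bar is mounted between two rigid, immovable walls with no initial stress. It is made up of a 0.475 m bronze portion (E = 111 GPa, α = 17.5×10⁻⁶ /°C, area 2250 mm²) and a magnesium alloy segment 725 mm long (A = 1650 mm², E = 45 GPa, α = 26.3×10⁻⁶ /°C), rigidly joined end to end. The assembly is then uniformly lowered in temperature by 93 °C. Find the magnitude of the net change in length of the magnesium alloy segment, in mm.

|ΔL| ≈ 0.358 mm

If the supports were absent, the total length change would be Σ αᵢΔT Lᵢ = 17.5×10⁻⁶×93×475 + 26.3×10⁻⁶×93×725 = 2.546 mm.
Since the ends are fixed, an axial force P builds up, equal in every segment, with P · Σ Lᵢ/(AᵢEᵢ) = δ_free.
The series flexibility is Σ Lᵢ/(AᵢEᵢ) = 475/(2250×111×10³) + 725/(1650×45×10³) = 1.167×10⁻⁵ mm/N.
P = 2.546 / 1.167×10⁻⁵ = 218300 N = 218.3 kN, tensile.
For the magnesium alloy segment, free thermal change = 26.3×10⁻⁶×93×725 = 1.773 mm and elastic change from P = 218300×725/(1650×45×10³) = 2.131 mm; these oppose, so the net change is 0.358 mm (segment lengthens).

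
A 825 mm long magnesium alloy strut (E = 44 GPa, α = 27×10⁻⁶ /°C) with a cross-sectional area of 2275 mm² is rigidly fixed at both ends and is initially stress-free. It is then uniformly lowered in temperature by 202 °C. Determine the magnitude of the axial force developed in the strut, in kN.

P ≈ 546 kN (tensile)

With zero net strain, σ = E·αΔT = 44 GPa × 27×10⁻⁶ × 202 = 240 MPa.
Axial force P = σA = 240 × 2275 = 545900 N = 545.9 kN, tensile.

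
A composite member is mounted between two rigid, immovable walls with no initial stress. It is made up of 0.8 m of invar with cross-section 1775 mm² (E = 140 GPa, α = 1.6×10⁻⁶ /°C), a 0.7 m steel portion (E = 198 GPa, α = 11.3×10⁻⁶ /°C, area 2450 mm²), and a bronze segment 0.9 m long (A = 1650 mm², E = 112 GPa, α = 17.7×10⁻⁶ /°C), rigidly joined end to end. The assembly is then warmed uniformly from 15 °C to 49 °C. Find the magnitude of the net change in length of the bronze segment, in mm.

Free thermal expansion of the whole bar: Σ αᵢΔT Lᵢ = 1.6×10⁻⁶×34×800 + 11.3×10⁻⁶×34×700 + 17.7×10⁻⁶×34×900 = 0.8541 mm.
Since the ends are fixed, an axial force P builds up, equal in every segment, with P · Σ Lᵢ/(AᵢEᵢ) = δ_free.
The series flexibility is Σ Lᵢ/(AᵢEᵢ) = 800/(1775×140×10³) + 700/(2450×198×10³) + 900/(1650×112×10³) = 9.532×10⁻⁶ mm/N.
Hence P = δ_free / Σ(L/AE) = 0.8541/9.532×10⁻⁶ = 89.6 kN (compressive).
For the bronze segment, free thermal change = 17.7×10⁻⁶×34×900 = 0.5416 mm and elastic change from P = 89600×900/(1650×112×10³) = 0.4363 mm; these oppose, so the net change is 0.105 mm (segment lengthens).

|ΔL| ≈ 0.105 mm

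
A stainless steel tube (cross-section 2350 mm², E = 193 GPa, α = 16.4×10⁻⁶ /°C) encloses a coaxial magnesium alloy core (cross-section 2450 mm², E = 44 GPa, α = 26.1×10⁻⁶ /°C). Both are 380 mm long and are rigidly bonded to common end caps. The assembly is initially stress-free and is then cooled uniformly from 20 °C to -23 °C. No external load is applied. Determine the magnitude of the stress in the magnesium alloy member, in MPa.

σ ≈ 14.8 MPa (tensile)

Equilibrium of a rigid end plate with no external load gives equal and opposite internal forces ±P in the two members. Since α_{magnesium alloy} > α_{stainless steel}, cooling drives the magnesium alloy into tension and the stainless steel into compression.
Setting the final lengths equal and cancelling L: (α₁ − α₂)ΔT = P/(A₁E₁) + P/(A₂E₂).
|α₁ − α₂|·ΔT = 9.7×10⁻⁶ × 43 = 0.0004171.
1/(A₁E₁) + 1/(A₂E₂) = 1/(2350×193×10³) + 1/(2450×44×10³) = 1.148×10⁻⁸ N⁻¹.
P = 0.0004171 / 1.148×10⁻⁸ = 36330 N = 36.33 kN.
σ_{magnesium alloy} = P/A₂ = 36330/2450 = 14.83 MPa, tensile.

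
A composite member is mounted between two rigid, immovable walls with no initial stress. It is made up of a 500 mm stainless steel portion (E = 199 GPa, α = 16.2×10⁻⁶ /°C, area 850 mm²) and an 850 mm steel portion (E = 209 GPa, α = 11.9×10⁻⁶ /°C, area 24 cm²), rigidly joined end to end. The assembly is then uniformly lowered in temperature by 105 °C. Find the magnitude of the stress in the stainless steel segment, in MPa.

σ ≈ 484 MPa (tensile)

If the supports were absent, the total length change would be Σ αᵢΔT Lᵢ = 16.2×10⁻⁶×105×500 + 11.9×10⁻⁶×105×850 = 1.913 mm.
The walls prevent any net length change, so an axial force P (same in every segment) develops. Compatibility: P · Σ Lᵢ/(AᵢEᵢ) = δ_free.
Σ Lᵢ/(AᵢEᵢ) = 500/(850×199×10³) + 850/(2400×209×10³) = 4.651×10⁻⁶ mm/N.
So P = 1.913 / 4.651×10⁻⁶ = 411.3 kN, tensile.
σ_{stainless steel} = P / A = 411300 / 850 = 483.8 MPa.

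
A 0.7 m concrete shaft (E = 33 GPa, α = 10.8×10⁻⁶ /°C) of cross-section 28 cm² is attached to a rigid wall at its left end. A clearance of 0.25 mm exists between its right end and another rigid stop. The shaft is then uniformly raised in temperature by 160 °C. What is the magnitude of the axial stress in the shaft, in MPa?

If the wall were absent the shaft would grow by αΔT L = 10.8×10⁻⁶ × 160 × 700 = 1.21 mm.
After closing the 0.25 mm clearance, 1.21 − 0.25 = 0.9596 mm of expansion remains to be suppressed by the wall.
That suppressed elongation corresponds to σ = E·Δ/L = 33×10³ × 0.9596/700 = 45.24 MPa.

σ ≈ 45.2 MPa (compressive)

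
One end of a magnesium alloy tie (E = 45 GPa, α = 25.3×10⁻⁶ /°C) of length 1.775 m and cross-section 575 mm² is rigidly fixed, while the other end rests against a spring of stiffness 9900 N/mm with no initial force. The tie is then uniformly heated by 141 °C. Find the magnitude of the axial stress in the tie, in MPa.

If the spring were absent the tie would lengthen by αΔT L = 25.3×10⁻⁶ × 141 × 1775 = 6.332 mm.
Let P be the compressive force at the spring. The tie shortens elastically by PL/(AE) and the spring compresses by P/k; together these equal δ_free.
P [ L/(AE) + 1/k ] = δ_free → P [ 1775/(575×45×10³) + 1/(9900) ] = 6.332.
P = 6.332 / 0.0001696 = 37330 N.
σ = P/A = 37330/575 = 64.93 MPa.

σ ≈ 64.9 MPa (compressive)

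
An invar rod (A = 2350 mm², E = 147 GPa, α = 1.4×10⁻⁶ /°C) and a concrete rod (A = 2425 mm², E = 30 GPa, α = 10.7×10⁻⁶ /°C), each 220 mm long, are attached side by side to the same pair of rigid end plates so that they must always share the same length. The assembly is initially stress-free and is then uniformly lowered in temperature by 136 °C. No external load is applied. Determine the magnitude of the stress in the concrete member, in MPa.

σ ≈ 31.3 MPa (tensile)

Equilibrium of a rigid end plate with no external load gives equal and opposite internal forces ±P in the two members. Since α_{concrete} > α_{invar}, cooling drives the concrete into tension and the invar into compression.
Equating the net (thermal + elastic) strains gives |α₁ − α₂|·ΔT = P·[1/(A₁E₁) + 1/(A₂E₂)].
|α₁ − α₂|·ΔT = 9.3×10⁻⁶ × 136 = 0.001265.
1/(A₁E₁) + 1/(A₂E₂) = 1/(2350×147×10³) + 1/(2425×30×10³) = 1.664×10⁻⁸ N⁻¹.
P = 0.001265 / 1.664×10⁻⁸ = 76010 N = 76.01 kN.
σ_{concrete} = P/A₂ = 76010/2425 = 31.34 MPa, tensile.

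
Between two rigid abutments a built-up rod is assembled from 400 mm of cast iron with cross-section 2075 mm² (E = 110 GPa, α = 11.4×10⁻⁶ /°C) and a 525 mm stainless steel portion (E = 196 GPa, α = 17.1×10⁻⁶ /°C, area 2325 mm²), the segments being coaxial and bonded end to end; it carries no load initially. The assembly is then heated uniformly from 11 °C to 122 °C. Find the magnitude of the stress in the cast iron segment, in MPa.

σ ≈ 249 MPa (compressive)

Free thermal expansion of the whole bar: Σ αᵢΔT Lᵢ = 11.4×10⁻⁶×111×400 + 17.1×10⁻⁶×111×525 = 1.503 mm.
The rigid supports impose zero overall length change; the single axial force P common to all segments must satisfy P Σ Lᵢ/(AᵢEᵢ) = δ_free.
Σ Lᵢ/(AᵢEᵢ) = 400/(2075×110×10³) + 525/(2325×196×10³) = 2.905×10⁻⁶ mm/N.
Hence P = δ_free / Σ(L/AE) = 1.503/2.905×10⁻⁶ = 517.3 kN (compressive).
σ_{cast iron} = P / A = 517300 / 2075 = 249.3 MPa.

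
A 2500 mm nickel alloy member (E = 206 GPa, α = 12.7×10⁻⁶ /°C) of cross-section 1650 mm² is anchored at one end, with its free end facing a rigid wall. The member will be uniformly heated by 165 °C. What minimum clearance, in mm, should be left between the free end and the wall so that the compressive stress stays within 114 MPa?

Free expansion if unrestrained: δ_free = αΔT L = 12.7×10⁻⁶ × 165 × 2500 = 5.239 mm.
At the allowable stress the elastic shortening the wall may impose is σL/E = 114 × 2500 / (206×10³) = 1.383 mm.
So the gap has to take up the difference, g_min = δ_free − σL/E = 5.239 − 1.383 = 3.855 mm.

g ≈ 3.86 mm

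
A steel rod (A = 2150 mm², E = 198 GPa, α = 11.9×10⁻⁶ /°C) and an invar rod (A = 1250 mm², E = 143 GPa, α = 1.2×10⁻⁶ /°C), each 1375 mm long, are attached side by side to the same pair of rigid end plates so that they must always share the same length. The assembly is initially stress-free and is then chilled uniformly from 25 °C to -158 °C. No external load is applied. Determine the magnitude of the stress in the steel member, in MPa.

σ ≈ 115 MPa (tensile)

Both members must finish at the same length. With the larger α, the steel tends to over-contract; the plates restrain it, putting the steel in tension and the invar in compression. With no external load the two internal forces are equal and opposite, magnitude P.
Equating the net (thermal + elastic) strains gives |α₁ − α₂|·ΔT = P·[1/(A₁E₁) + 1/(A₂E₂)].
|α₁ − α₂|·ΔT = 10.7×10⁻⁶ × 183 = 0.001958.
1/(A₁E₁) + 1/(A₂E₂) = 1/(2150×198×10³) + 1/(1250×143×10³) = 7.943×10⁻⁹ N⁻¹.
So P = 0.001958 / 7.943×10⁻⁹ = 246.5 kN.
σ_{steel} = P/A₁ = 246500/2150 = 114.7 MPa, tensile.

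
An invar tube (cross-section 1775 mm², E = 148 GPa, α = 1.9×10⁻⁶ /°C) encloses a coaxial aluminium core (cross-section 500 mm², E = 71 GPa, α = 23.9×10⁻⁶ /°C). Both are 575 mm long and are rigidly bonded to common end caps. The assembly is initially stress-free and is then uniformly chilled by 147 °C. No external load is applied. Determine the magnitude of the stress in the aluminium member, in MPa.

The aluminium has the larger α, so on cooling it would change length more than the invar if both were free. The rigid plates force a common final length, so the aluminium is put into tension and the invar into compression, with equal and opposite forces P (no external load).
Equating the net (thermal + elastic) strains gives |α₁ − α₂|·ΔT = P·[1/(A₁E₁) + 1/(A₂E₂)].
|α₁ − α₂|·ΔT = 22×10⁻⁶ × 147 = 0.003234.
1/(A₁E₁) + 1/(A₂E₂) = 1/(1775×148×10³) + 1/(500×71×10³) = 3.198×10⁻⁸ N⁻¹.
So P = 0.003234 / 3.198×10⁻⁸ = 101.1 kN.
σ_{aluminium} = P/A₂ = 101100/500 = 202.3 MPa, tensile.

σ ≈ 202 MPa (tensile)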